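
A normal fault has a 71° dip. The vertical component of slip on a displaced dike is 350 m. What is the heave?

heave = throw / tan(dip) = 350 / tan(71°) = 121 m

121 m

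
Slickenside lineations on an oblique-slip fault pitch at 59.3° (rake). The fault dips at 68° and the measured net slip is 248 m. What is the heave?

79.9 m

dip-slip = net slip × sin(rake) = 248 m × sin(59.3°) = 213.2 m
heave = dip-slip × cos(dip) = 213.2 × cos(68°) = 79.9 m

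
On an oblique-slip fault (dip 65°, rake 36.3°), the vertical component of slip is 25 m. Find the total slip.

46.6 m

dip-slip = throw / sin(dip) = 25 / sin(65°) = 27.58 m
net slip = dip-slip / sin(rake) = 27.58 / sin(36.3°) = 46.6 m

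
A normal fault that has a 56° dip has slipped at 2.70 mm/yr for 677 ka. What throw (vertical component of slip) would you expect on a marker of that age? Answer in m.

dip-slip = rate × time = 2.70 mm/yr × 677 ka = 1828 m
throw = dip-slip × sin(dip) = 1828 × sin(56°) = 1520 m

1520 m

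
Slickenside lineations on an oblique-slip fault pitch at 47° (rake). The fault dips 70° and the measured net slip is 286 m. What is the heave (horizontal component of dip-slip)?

dip-slip = net slip × sin(rake) = 286 m × sin(47°) = 209.2 m
heave = dip-slip × cos(dip) = 209.2 × cos(70°) = 71.5 m

71.5 m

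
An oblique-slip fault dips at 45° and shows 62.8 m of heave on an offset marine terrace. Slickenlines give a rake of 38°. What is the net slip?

dip-slip = heave / cos(dip) = 62.8 / cos(45°) = 88.81 m
net slip = dip-slip / sin(rake) = 88.81 / sin(38°) = 144 m

144 m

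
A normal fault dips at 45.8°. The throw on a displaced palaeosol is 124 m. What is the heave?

121 m

heave = throw / tan(dip) = 124 / tan(45.8°) = 121 m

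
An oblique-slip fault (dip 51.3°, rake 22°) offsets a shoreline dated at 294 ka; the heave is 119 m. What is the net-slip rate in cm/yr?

dip-slip = heave / cos(dip) = 119 / cos(51.3°) = 190.3 m
net slip = dip-slip / sin(rake) = 190.3 / sin(22°) = 508.1 m
rate = 508.1 m / 294 ka = 0.00173 m/yr = 0.173 cm/yr

0.173 cm/yr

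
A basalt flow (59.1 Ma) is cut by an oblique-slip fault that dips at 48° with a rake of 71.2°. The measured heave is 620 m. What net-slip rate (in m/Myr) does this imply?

dip-slip = heave / cos(dip) = 620 / cos(48°) = 926.6 m
net slip = dip-slip / sin(rake) = 926.6 / sin(71.2°) = 978.8 m
rate = 978.8 m / 59.1 Ma = 0.0000166 m/yr = 16.6 m/Myr

16.6 m/Myr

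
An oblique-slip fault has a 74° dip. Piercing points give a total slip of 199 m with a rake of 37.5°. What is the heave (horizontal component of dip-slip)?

33.4 m

dip-slip = net slip × sin(rake) = 199 m × sin(37.5°) = 121.1 m
heave = dip-slip × cos(dip) = 121.1 × cos(74°) = 33.4 m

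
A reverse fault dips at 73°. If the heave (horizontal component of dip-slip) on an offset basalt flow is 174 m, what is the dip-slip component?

dip-slip = heave / cos(dip) = 174 / cos(73°) = 595 m

595 m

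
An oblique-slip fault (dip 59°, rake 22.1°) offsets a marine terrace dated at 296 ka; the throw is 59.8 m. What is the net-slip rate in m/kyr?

0.626 m/kyr

dip-slip = throw / sin(dip) = 59.8 / sin(59°) = 69.76 m
net slip = dip-slip / sin(rake) = 69.76 / sin(22.1°) = 185.4 m
rate = 185.4 m / 296 ka = 0.000626 m/yr = 0.626 m/kyr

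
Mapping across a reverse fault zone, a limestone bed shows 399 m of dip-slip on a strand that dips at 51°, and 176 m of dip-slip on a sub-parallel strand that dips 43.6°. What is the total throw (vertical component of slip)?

431 m

throw_A = 399 × sin(51°) = 310.1 m
throw_B = 176 × sin(43.6°) = 121.4 m
total = 310.1 + 121.4 = 431 m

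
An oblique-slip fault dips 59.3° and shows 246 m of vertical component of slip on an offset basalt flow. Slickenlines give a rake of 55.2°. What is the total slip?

348 m

dip-slip = throw / sin(dip) = 246 / sin(59.3°) = 286.1 m
net slip = dip-slip / sin(rake) = 286.1 / sin(55.2°) = 348 m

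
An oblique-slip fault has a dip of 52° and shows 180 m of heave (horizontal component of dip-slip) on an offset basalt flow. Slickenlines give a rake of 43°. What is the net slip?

429 m

dip-slip = heave / cos(dip) = 180 / cos(52°) = 292.4 m
net slip = dip-slip / sin(rake) = 292.4 / sin(43°) = 429 m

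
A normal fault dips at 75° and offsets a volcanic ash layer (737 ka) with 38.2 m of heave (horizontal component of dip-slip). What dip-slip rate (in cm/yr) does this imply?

0.0200 cm/yr

dip-slip = heave / cos(dip) = 38.2 m / cos(75°) = 147.6 m
rate = 147.6 m / 737 ka = 0.000200 m/yr = 0.0200 cm/yr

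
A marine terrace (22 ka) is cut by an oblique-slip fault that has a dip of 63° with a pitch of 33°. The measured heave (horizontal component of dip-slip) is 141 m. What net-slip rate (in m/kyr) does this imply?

25.9 m/kyr

dip-slip = heave / cos(dip) = 141 / cos(63°) = 310.6 m
net slip = dip-slip / sin(rake) = 310.6 / sin(33°) = 570.2 m
rate = 570.2 m / 22 ka = 0.0259 m/yr = 25.9 m/kyr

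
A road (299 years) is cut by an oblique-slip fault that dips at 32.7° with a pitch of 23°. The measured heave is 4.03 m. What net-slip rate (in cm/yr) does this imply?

dip-slip = heave / cos(dip) = 4.03 / cos(32.7°) = 4.789 m
net slip = dip-slip / sin(rake) = 4.789 / sin(23°) = 12.26 m
rate = 12.26 m / 299 years = 0.0410 m/yr = 4.10 cm/yr

4.10 cm/yr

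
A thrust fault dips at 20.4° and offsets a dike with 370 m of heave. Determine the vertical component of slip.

138 m

throw = heave × tan(dip) = 370 × tan(20.4°) = 138 m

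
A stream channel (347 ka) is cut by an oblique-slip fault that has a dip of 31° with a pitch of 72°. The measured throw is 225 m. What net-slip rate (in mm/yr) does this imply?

dip-slip = throw / sin(dip) = 225 / sin(31°) = 436.9 m
net slip = dip-slip / sin(rake) = 436.9 / sin(72°) = 459.3 m
rate = 459.3 m / 347 ka = 0.00132 m/yr = 1.32 mm/yr

1.32 mm/yr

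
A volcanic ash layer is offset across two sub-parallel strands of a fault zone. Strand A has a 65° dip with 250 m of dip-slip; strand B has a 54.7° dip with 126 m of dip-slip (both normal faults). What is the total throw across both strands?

329 m

throw_A = 250 × sin(65°) = 226.6 m
throw_B = 126 × sin(54.7°) = 102.8 m
total = 226.6 + 102.8 = 329 m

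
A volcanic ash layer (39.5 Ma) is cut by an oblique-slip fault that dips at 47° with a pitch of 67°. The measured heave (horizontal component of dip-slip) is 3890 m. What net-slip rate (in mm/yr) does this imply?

0.157 mm/yr

dip-slip = heave / cos(dip) = 3890 / cos(47°) = 5704 m
net slip = dip-slip / sin(rake) = 5704 / sin(67°) = 6196 m
rate = 6196 m / 39.5 Ma = 0.000157 m/yr = 0.157 mm/yr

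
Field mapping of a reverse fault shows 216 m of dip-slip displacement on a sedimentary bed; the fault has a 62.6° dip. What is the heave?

99.4 m

heave = dip-slip × cos(dip) = 216 m × cos(62.6°) = 99.4 m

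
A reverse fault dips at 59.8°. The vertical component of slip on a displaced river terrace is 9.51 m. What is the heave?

heave = throw / tan(dip) = 9.51 / tan(59.8°) = 5.53 m

5.53 m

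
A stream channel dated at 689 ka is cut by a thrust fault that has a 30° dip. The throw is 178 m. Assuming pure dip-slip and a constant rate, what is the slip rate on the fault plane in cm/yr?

0.0517 cm/yr

dip-slip = throw / sin(dip) = 178 m / sin(30°) = 356 m
rate = 356 m / 689 ka = 0.000517 m/yr = 0.0517 cm/yr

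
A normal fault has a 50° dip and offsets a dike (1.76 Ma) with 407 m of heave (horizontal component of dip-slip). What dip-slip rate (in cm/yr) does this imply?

dip-slip = heave / cos(dip) = 407 m / cos(50°) = 633.2 m
rate = 633.2 m / 1.76 Ma = 0.000360 m/yr = 0.0360 cm/yr

0.0360 cm/yr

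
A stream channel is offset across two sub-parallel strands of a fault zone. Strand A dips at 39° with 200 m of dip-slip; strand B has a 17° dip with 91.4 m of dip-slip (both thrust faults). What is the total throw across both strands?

153 m

throw_A = 200 × sin(39°) = 125.9 m
throw_B = 91.4 × sin(17°) = 26.72 m
total = 125.9 + 26.72 = 153 m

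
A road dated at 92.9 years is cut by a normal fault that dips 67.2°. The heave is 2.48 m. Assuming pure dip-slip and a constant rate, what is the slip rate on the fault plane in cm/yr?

dip-slip = heave / cos(dip) = 2.48 m / cos(67.2°) = 6.400 m
rate = 6.400 m / 92.9 years = 0.0689 m/yr = 6.89 cm/yr

6.89 cm/yr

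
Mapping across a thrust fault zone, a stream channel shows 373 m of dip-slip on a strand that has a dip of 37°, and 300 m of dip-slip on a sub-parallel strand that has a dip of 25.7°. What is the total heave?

heave_A = 373 × cos(37°) = 297.9 m
heave_B = 300 × cos(25.7°) = 270.3 m
total = 297.9 + 270.3 = 568 m

568 m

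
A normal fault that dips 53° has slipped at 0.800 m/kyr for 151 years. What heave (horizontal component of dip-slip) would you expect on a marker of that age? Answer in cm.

dip-slip = rate × time = 0.800 m/kyr × 151 years = 0.1208 m
heave = dip-slip × cos(dip) = 0.1208 × cos(53°) = 0.0727 m = 7.27 cm

7.27 cm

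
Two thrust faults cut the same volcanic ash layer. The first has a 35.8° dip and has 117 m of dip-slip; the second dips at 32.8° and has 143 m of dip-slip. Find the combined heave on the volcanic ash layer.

heave_A = 117 × cos(35.8°) = 94.89 m
heave_B = 143 × cos(32.8°) = 120.2 m
total = 94.89 + 120.2 = 215 m

215 m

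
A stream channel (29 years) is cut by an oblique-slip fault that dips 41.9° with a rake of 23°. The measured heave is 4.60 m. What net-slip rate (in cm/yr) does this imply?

54.5 cm/yr

dip-slip = heave / cos(dip) = 4.60 / cos(41.9°) = 6.180 m
net slip = dip-slip / sin(rake) = 6.180 / sin(23°) = 15.82 m
rate = 15.82 m / 29 years = 0.545 m/yr = 54.5 cm/yr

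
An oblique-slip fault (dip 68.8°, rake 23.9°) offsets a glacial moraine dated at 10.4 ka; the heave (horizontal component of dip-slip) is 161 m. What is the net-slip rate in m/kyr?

106 m/kyr

dip-slip = heave / cos(dip) = 161 / cos(68.8°) = 445.2 m
net slip = dip-slip / sin(rake) = 445.2 / sin(23.9°) = 1099 m
rate = 1099 m / 10.4 ka = 0.106 m/yr = 106 m/kyr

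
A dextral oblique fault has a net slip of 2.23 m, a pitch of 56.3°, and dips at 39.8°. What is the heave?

1.43 m

dip-slip = net slip × sin(rake) = 2.23 m × sin(56.3°) = 1.855 m
heave = dip-slip × cos(dip) = 1.855 × cos(39.8°) = 1.43 m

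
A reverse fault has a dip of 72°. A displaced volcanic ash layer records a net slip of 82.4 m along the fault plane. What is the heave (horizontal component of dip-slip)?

25.5 m

heave = dip-slip × cos(dip) = 82.4 m × cos(72°) = 25.5 m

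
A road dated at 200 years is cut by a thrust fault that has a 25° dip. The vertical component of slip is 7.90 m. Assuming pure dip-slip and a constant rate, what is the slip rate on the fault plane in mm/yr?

dip-slip = throw / sin(dip) = 7.90 m / sin(25°) = 18.69 m
rate = 18.69 m / 200 years = 0.0935 m/yr = 93.5 mm/yr

93.5 mm/yr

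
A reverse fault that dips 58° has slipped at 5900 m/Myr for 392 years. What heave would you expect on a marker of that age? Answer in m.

dip-slip = rate × time = 5900 m/Myr × 392 years = 2.313 m
heave = dip-slip × cos(dip) = 2.313 × cos(58°) = 1.23 m

1.23 m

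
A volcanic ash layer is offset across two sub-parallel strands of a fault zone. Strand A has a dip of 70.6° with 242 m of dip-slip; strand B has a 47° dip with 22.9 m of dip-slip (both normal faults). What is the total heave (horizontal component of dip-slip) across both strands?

heave_A = 242 × cos(70.6°) = 80.38 m
heave_B = 22.9 × cos(47°) = 15.62 m
total = 80.38 + 15.62 = 96 m

96 m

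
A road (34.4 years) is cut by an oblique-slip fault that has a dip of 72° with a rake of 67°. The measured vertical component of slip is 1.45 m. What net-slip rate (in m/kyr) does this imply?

48.1 m/kyr

dip-slip = throw / sin(dip) = 1.45 / sin(72°) = 1.525 m
net slip = dip-slip / sin(rake) = 1.525 / sin(67°) = 1.656 m
rate = 1.656 m / 34.4 years = 0.0481 m/yr = 48.1 m/kyr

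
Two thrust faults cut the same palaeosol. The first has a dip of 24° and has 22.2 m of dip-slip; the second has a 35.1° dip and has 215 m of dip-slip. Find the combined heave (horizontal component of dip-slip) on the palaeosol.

196 m

heave_A = 22.2 × cos(24°) = 20.28 m
heave_B = 215 × cos(35.1°) = 175.9 m
total = 20.28 + 175.9 = 196 m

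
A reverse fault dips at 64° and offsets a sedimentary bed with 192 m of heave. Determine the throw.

394 m

throw = heave × tan(dip) = 192 × tan(64°) = 394 m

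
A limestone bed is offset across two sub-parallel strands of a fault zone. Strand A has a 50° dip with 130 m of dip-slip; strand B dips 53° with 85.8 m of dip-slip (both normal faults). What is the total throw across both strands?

throw_A = 130 × sin(50°) = 99.59 m
throw_B = 85.8 × sin(53°) = 68.52 m
total = 99.59 + 68.52 = 168 m

168 m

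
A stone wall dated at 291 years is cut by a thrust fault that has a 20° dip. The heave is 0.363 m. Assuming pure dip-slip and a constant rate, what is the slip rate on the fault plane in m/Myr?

1330 m/Myr

dip-slip = heave / cos(dip) = 0.363 m / cos(20°) = 0.3863 m
rate = 0.3863 m / 291 years = 0.00133 m/yr = 1330 m/Myr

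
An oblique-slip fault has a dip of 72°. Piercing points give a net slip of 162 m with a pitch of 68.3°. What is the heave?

dip-slip = net slip × sin(rake) = 162 m × sin(68.3°) = 150.5 m
heave = dip-slip × cos(dip) = 150.5 × cos(72°) = 46.5 m

46.5 m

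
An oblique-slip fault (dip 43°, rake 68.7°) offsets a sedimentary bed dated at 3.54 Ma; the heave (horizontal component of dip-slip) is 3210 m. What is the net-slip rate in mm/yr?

1.33 mm/yr

dip-slip = heave / cos(dip) = 3210 / cos(43°) = 4389 m
net slip = dip-slip / sin(rake) = 4389 / sin(68.7°) = 4711 m
rate = 4711 m / 3.54 Ma = 0.00133 m/yr = 1.33 mm/yr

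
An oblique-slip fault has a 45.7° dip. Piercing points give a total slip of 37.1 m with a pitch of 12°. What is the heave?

5.39 m

dip-slip = net slip × sin(rake) = 37.1 m × sin(12°) = 7.714 m
heave = dip-slip × cos(dip) = 7.714 × cos(45.7°) = 5.39 m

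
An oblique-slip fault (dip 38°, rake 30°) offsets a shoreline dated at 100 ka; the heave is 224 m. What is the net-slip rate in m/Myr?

dip-slip = heave / cos(dip) = 224 / cos(38°) = 284.3 m
net slip = dip-slip / sin(rake) = 284.3 / sin(30°) = 568.5 m
rate = 568.5 m / 100 ka = 0.00569 m/yr = 5690 m/Myr

5690 m/Myr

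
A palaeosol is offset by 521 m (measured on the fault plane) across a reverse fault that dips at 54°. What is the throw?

421 m

throw = dip-slip × sin(dip) = 521 m × sin(54°) = 421 m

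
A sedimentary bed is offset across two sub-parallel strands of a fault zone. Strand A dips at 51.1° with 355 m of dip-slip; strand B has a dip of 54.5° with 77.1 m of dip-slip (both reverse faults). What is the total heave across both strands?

268 m

heave_A = 355 × cos(51.1°) = 222.9 m
heave_B = 77.1 × cos(54.5°) = 44.77 m
total = 222.9 + 44.77 = 268 m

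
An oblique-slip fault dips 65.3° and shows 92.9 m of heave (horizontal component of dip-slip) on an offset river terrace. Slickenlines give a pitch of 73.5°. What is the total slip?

232 m

dip-slip = heave / cos(dip) = 92.9 / cos(65.3°) = 222.3 m
net slip = dip-slip / sin(rake) = 222.3 / sin(73.5°) = 232 m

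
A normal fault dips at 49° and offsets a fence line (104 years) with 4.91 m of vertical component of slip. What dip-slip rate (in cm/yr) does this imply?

dip-slip = throw / sin(dip) = 4.91 m / sin(49°) = 6.506 m
rate = 6.506 m / 104 years = 0.0626 m/yr = 6.26 cm/yr

6.26 cm/yr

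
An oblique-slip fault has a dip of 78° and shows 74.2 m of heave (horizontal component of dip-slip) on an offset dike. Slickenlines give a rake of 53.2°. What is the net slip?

dip-slip = heave / cos(dip) = 74.2 / cos(78°) = 356.9 m
net slip = dip-slip / sin(rake) = 356.9 / sin(53.2°) = 446 m

446 m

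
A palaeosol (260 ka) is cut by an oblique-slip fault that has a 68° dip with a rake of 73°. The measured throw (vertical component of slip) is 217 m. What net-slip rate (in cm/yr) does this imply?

dip-slip = throw / sin(dip) = 217 / sin(68°) = 234 m
net slip = dip-slip / sin(rake) = 234 / sin(73°) = 244.7 m
rate = 244.7 m / 260 ka = 0.000941 m/yr = 0.0941 cm/yr

0.0941 cm/yr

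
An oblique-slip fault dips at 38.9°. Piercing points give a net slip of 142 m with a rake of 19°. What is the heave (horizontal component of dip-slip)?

36 m

dip-slip = net slip × sin(rake) = 142 m × sin(19°) = 46.23 m
heave = dip-slip × cos(dip) = 46.23 × cos(38.9°) = 36 m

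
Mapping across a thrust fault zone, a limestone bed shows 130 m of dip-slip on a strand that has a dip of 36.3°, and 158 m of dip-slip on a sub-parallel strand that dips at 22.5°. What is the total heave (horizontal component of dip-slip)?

heave_A = 130 × cos(36.3°) = 104.8 m
heave_B = 158 × cos(22.5°) = 146 m
total = 104.8 + 146 = 251 m

251 m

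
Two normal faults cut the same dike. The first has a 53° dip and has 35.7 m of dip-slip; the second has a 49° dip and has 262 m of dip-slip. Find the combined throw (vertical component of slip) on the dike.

226 m

throw_A = 35.7 × sin(53°) = 28.51 m
throw_B = 262 × sin(49°) = 197.7 m
total = 28.51 + 197.7 = 226 m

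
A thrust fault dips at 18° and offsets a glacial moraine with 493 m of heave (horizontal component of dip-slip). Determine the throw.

160 m

throw = heave × tan(dip) = 493 × tan(18°) = 160 m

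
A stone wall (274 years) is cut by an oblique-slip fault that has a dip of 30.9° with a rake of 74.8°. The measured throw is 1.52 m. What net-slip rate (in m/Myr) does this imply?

11200 m/Myr

dip-slip = throw / sin(dip) = 1.52 / sin(30.9°) = 2.960 m
net slip = dip-slip / sin(rake) = 2.960 / sin(74.8°) = 3.067 m
rate = 3.067 m / 274 years = 0.0112 m/yr = 11200 m/Myr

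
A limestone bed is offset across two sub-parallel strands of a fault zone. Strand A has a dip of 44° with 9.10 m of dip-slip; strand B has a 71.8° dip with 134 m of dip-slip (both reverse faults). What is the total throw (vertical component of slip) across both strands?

134 m

throw_A = 9.10 × sin(44°) = 6.321 m
throw_B = 134 × sin(71.8°) = 127.3 m
total = 6.321 + 127.3 = 134 m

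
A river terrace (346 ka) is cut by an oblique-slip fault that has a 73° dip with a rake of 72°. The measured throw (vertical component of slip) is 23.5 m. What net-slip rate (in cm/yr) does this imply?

dip-slip = throw / sin(dip) = 23.5 / sin(73°) = 24.57 m
net slip = dip-slip / sin(rake) = 24.57 / sin(72°) = 25.84 m
rate = 25.84 m / 346 ka = 0.0000747 m/yr = 0.00747 cm/yr

0.00747 cm/yr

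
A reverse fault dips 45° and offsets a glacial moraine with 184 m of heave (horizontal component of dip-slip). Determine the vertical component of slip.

throw = heave × tan(dip) = 184 × tan(45°) = 184 m

184 m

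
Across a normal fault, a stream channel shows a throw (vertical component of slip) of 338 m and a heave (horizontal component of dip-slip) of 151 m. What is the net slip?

net slip = √(throw² + heave²) = √(338² + 151²) = 370 m

370 m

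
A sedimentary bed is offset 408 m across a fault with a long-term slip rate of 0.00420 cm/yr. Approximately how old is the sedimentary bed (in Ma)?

age = offset / rate = 408 m / (0.00420 cm/yr) = 9.71e+06 yr = 9.71 Ma

9.71 Ma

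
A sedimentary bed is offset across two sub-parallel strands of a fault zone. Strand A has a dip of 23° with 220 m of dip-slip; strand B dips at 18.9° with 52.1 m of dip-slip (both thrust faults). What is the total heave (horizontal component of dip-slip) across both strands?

252 m

heave_A = 220 × cos(23°) = 202.5 m
heave_B = 52.1 × cos(18.9°) = 49.29 m
total = 202.5 + 49.29 = 252 m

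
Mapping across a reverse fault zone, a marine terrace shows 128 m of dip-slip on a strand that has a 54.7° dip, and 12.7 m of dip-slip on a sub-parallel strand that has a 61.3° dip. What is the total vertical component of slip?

throw_A = 128 × sin(54.7°) = 104.5 m
throw_B = 12.7 × sin(61.3°) = 11.14 m
total = 104.5 + 11.14 = 116 m

116 m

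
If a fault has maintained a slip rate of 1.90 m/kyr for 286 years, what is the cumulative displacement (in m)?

0.543 m

slip = rate × time = 1.90 m/kyr × 286 years = 0.543 m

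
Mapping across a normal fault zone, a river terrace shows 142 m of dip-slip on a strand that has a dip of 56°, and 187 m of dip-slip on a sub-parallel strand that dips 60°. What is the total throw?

throw_A = 142 × sin(56°) = 117.7 m
throw_B = 187 × sin(60°) = 161.9 m
total = 117.7 + 161.9 = 280 m

280 m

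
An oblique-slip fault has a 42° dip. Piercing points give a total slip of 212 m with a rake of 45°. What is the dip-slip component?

dip-slip = net slip × sin(rake) = 212 m × sin(45°) = 150 m

150 m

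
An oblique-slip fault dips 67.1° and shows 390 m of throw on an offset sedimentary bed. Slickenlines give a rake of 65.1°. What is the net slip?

467 m

dip-slip = throw / sin(dip) = 390 / sin(67.1°) = 423.4 m
net slip = dip-slip / sin(rake) = 423.4 / sin(65.1°) = 467 m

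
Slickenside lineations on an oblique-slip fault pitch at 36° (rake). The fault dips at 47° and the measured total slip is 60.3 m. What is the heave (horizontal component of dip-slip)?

24.2 m

dip-slip = net slip × sin(rake) = 60.3 m × sin(36°) = 35.44 m
heave = dip-slip × cos(dip) = 35.44 × cos(47°) = 24.2 m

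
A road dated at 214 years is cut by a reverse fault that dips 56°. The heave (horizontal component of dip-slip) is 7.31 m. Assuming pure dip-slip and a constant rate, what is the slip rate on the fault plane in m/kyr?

61.1 m/kyr

dip-slip = heave / cos(dip) = 7.31 m / cos(56°) = 13.07 m
rate = 13.07 m / 214 years = 0.0611 m/yr = 61.1 m/kyr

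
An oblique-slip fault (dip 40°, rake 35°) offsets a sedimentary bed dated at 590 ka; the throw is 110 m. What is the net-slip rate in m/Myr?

506 m/Myr

dip-slip = throw / sin(dip) = 110 / sin(40°) = 171.1 m
net slip = dip-slip / sin(rake) = 171.1 / sin(35°) = 298.4 m
rate = 298.4 m / 590 ka = 0.000506 m/yr = 506 m/Myr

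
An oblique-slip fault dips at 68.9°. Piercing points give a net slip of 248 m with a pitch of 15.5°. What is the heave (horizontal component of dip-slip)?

dip-slip = net slip × sin(rake) = 248 m × sin(15.5°) = 66.28 m
heave = dip-slip × cos(dip) = 66.28 × cos(68.9°) = 23.9 m

23.9 m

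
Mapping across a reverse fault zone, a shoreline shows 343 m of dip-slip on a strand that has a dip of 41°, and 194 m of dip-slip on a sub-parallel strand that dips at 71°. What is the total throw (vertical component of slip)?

throw_A = 343 × sin(41°) = 225 m
throw_B = 194 × sin(71°) = 183.4 m
total = 225 + 183.4 = 408 m

408 m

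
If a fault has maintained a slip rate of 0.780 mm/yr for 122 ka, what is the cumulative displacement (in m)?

slip = rate × time = 0.780 mm/yr × 122 ka = 95.2 m

95.2 m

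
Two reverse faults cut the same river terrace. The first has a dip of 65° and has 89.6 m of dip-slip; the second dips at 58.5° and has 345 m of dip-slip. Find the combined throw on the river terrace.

375 m

throw_A = 89.6 × sin(65°) = 81.21 m
throw_B = 345 × sin(58.5°) = 294.2 m
total = 81.21 + 294.2 = 375 m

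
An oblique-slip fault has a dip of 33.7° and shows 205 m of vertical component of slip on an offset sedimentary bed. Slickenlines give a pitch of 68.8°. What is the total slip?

dip-slip = throw / sin(dip) = 205 / sin(33.7°) = 369.5 m
net slip = dip-slip / sin(rake) = 369.5 / sin(68.8°) = 396 m

396 m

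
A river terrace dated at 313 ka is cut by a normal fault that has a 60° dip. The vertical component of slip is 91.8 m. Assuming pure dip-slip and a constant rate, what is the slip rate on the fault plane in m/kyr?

dip-slip = throw / sin(dip) = 91.8 m / sin(60°) = 106 m
rate = 106 m / 313 ka = 0.000339 m/yr = 0.339 m/kyr

0.339 m/kyr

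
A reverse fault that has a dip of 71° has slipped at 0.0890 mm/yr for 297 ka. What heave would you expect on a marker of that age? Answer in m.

dip-slip = rate × time = 0.0890 mm/yr × 297 ka = 26.43 m
heave = dip-slip × cos(dip) = 26.43 × cos(71°) = 8.61 m

8.61 m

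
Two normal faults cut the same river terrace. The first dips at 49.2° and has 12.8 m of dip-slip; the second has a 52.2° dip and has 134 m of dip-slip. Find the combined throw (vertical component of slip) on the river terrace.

throw_A = 12.8 × sin(49.2°) = 9.690 m
throw_B = 134 × sin(52.2°) = 105.9 m
total = 9.690 + 105.9 = 116 m

116 m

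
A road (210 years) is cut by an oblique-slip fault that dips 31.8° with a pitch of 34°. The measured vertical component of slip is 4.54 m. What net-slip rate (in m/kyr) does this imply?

dip-slip = throw / sin(dip) = 4.54 / sin(31.8°) = 8.616 m
net slip = dip-slip / sin(rake) = 8.616 / sin(34°) = 15.41 m
rate = 15.41 m / 210 years = 0.0734 m/yr = 73.4 m/kyr

73.4 m/kyr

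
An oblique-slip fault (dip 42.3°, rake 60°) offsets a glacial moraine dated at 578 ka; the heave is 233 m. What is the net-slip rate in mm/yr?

0.629 mm/yr

dip-slip = heave / cos(dip) = 233 / cos(42.3°) = 315 m
net slip = dip-slip / sin(rake) = 315 / sin(60°) = 363.8 m
rate = 363.8 m / 578 ka = 0.000629 m/yr = 0.629 mm/yr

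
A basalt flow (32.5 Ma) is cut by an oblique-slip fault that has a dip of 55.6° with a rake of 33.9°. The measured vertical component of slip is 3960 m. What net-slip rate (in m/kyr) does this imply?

0.265 m/kyr

dip-slip = throw / sin(dip) = 3960 / sin(55.6°) = 4799 m
net slip = dip-slip / sin(rake) = 4799 / sin(33.9°) = 8605 m
rate = 8605 m / 32.5 Ma = 0.000265 m/yr = 0.265 m/kyr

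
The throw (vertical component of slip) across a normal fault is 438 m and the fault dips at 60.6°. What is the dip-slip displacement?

503 m

dip-slip = throw / sin(dip) = 438 / sin(60.6°) = 503 m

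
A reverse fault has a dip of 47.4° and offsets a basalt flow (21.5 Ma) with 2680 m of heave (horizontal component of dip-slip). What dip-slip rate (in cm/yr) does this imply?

dip-slip = heave / cos(dip) = 2680 m / cos(47.4°) = 3959 m
rate = 3959 m / 21.5 Ma = 0.000184 m/yr = 0.0184 cm/yr

0.0184 cm/yr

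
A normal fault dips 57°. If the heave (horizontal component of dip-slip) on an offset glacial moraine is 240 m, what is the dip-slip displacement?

dip-slip = heave / cos(dip) = 240 / cos(57°) = 441 m

441 m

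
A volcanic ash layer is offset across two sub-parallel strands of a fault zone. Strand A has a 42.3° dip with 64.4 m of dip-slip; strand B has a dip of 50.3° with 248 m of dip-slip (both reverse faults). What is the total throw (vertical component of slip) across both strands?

throw_A = 64.4 × sin(42.3°) = 43.34 m
throw_B = 248 × sin(50.3°) = 190.8 m
total = 43.34 + 190.8 = 234 m

234 m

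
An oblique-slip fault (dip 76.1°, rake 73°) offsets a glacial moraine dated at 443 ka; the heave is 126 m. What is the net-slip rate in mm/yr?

dip-slip = heave / cos(dip) = 126 / cos(76.1°) = 524.5 m
net slip = dip-slip / sin(rake) = 524.5 / sin(73°) = 548.5 m
rate = 548.5 m / 443 ka = 0.00124 m/yr = 1.24 mm/yr

1.24 mm/yr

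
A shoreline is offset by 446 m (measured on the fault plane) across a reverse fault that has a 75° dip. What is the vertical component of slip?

431 m

throw = dip-slip × sin(dip) = 446 m × sin(75°) = 431 m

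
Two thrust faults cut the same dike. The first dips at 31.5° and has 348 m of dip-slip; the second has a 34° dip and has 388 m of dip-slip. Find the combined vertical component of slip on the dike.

throw_A = 348 × sin(31.5°) = 181.8 m
throw_B = 388 × sin(34°) = 217 m
total = 181.8 + 217 = 399 m

399 m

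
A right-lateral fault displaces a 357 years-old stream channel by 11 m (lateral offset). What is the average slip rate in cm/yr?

rate = 11 m / 357 years = 0.0308 m/yr = 3.08 cm/yr

3.08 cm/yr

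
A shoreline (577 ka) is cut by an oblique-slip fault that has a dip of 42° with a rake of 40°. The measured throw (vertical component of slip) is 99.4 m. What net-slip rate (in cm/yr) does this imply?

0.0401 cm/yr

dip-slip = throw / sin(dip) = 99.4 / sin(42°) = 148.6 m
net slip = dip-slip / sin(rake) = 148.6 / sin(40°) = 231.1 m
rate = 231.1 m / 577 ka = 0.000401 m/yr = 0.0401 cm/yr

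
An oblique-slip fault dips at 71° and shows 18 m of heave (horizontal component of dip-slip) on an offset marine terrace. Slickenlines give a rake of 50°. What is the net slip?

72.2 m

dip-slip = heave / cos(dip) = 18 / cos(71°) = 55.29 m
net slip = dip-slip / sin(rake) = 55.29 / sin(50°) = 72.2 m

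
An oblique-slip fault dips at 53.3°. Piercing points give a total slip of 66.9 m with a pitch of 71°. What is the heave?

dip-slip = net slip × sin(rake) = 66.9 m × sin(71°) = 63.26 m
heave = dip-slip × cos(dip) = 63.26 × cos(53.3°) = 37.8 m

37.8 m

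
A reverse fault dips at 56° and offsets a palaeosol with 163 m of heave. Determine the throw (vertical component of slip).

throw = heave × tan(dip) = 163 × tan(56°) = 242 m

242 m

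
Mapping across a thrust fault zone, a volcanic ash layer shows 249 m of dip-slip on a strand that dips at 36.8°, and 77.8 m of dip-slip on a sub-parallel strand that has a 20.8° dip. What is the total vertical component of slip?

throw_A = 249 × sin(36.8°) = 149.2 m
throw_B = 77.8 × sin(20.8°) = 27.63 m
total = 149.2 + 27.63 = 177 m

177 m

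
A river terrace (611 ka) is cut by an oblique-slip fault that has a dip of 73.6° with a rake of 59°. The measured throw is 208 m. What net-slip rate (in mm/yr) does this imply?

dip-slip = throw / sin(dip) = 208 / sin(73.6°) = 216.8 m
net slip = dip-slip / sin(rake) = 216.8 / sin(59°) = 253 m
rate = 253 m / 611 ka = 0.000414 m/yr = 0.414 mm/yr

0.414 mm/yr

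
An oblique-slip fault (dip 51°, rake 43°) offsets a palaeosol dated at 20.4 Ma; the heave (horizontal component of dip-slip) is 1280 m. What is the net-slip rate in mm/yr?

dip-slip = heave / cos(dip) = 1280 / cos(51°) = 2034 m
net slip = dip-slip / sin(rake) = 2034 / sin(43°) = 2982 m
rate = 2982 m / 20.4 Ma = 0.000146 m/yr = 0.146 mm/yr

0.146 mm/yr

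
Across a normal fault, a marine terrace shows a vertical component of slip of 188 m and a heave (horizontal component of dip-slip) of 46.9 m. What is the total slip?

net slip = √(throw² + heave²) = √(188² + 46.9²) = 194 m

194 m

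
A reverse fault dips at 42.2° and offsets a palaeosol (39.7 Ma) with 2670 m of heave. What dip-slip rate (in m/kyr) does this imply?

0.0908 m/kyr

dip-slip = heave / cos(dip) = 2670 m / cos(42.2°) = 3604 m
rate = 3604 m / 39.7 Ma = 0.0000908 m/yr = 0.0908 m/kyr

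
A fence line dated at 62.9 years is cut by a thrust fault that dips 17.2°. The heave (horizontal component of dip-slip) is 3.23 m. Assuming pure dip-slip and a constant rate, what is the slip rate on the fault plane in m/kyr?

53.8 m/kyr

dip-slip = heave / cos(dip) = 3.23 m / cos(17.2°) = 3.381 m
rate = 3.381 m / 62.9 years = 0.0538 m/yr = 53.8 m/kyr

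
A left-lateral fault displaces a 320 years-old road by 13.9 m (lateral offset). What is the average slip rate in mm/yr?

rate = 13.9 m / 320 years = 0.0434 m/yr = 43.4 mm/yr

43.4 mm/yr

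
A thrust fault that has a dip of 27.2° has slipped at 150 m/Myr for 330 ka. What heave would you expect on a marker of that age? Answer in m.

44 m

dip-slip = rate × time = 150 m/Myr × 330 ka = 49.50 m
heave = dip-slip × cos(dip) = 49.50 × cos(27.2°) = 44 m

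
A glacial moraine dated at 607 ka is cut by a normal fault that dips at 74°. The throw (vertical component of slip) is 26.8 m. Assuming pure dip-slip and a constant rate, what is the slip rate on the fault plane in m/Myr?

dip-slip = throw / sin(dip) = 26.8 m / sin(74°) = 27.88 m
rate = 27.88 m / 607 ka = 0.0000459 m/yr = 45.9 m/Myr

45.9 m/Myr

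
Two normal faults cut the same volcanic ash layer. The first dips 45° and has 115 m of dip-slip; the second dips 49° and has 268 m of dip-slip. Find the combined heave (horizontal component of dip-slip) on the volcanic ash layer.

257 m

heave_A = 115 × cos(45°) = 81.32 m
heave_B = 268 × cos(49°) = 175.8 m
total = 81.32 + 175.8 = 257 m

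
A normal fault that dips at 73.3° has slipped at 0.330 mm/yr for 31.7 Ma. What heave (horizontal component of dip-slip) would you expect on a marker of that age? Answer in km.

3.01 km

dip-slip = rate × time = 0.330 mm/yr × 31.7 Ma = 10460 m
heave = dip-slip × cos(dip) = 10460 × cos(73.3°) = 3010 m = 3.01 km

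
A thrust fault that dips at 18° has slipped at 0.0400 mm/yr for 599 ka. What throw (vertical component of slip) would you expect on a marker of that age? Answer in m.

7.40 m

dip-slip = rate × time = 0.0400 mm/yr × 599 ka = 23.96 m
throw = dip-slip × sin(dip) = 23.96 × sin(18°) = 7.40 m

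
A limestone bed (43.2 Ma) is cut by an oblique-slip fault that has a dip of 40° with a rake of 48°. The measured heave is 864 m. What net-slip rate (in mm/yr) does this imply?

0.0351 mm/yr

dip-slip = heave / cos(dip) = 864 / cos(40°) = 1128 m
net slip = dip-slip / sin(rake) = 1128 / sin(48°) = 1518 m
rate = 1518 m / 43.2 Ma = 0.0000351 m/yr = 0.0351 mm/yr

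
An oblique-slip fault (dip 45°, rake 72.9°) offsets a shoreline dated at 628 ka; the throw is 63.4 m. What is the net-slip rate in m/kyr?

0.149 m/kyr

dip-slip = throw / sin(dip) = 63.4 / sin(45°) = 89.66 m
net slip = dip-slip / sin(rake) = 89.66 / sin(72.9°) = 93.81 m
rate = 93.81 m / 628 ka = 0.000149 m/yr = 0.149 m/kyr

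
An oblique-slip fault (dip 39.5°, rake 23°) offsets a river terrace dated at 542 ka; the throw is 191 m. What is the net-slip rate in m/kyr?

1.42 m/kyr

dip-slip = throw / sin(dip) = 191 / sin(39.5°) = 300.3 m
net slip = dip-slip / sin(rake) = 300.3 / sin(23°) = 768.5 m
rate = 768.5 m / 542 ka = 0.00142 m/yr = 1.42 m/kyr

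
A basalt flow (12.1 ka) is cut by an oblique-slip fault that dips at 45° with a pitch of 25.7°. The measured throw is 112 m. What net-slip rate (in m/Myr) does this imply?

dip-slip = throw / sin(dip) = 112 / sin(45°) = 158.4 m
net slip = dip-slip / sin(rake) = 158.4 / sin(25.7°) = 365.2 m
rate = 365.2 m / 12.1 ka = 0.0302 m/yr = 30200 m/Myr

30200 m/Myr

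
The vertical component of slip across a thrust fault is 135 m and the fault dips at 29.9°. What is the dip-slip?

271 m

dip-slip = throw / sin(dip) = 135 / sin(29.9°) = 271 m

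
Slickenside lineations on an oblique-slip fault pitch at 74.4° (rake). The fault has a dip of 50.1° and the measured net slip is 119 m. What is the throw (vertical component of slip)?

87.9 m

dip-slip = net slip × sin(rake) = 119 m × sin(74.4°) = 114.6 m
throw = dip-slip × sin(dip) = 114.6 × sin(50.1°) = 87.9 m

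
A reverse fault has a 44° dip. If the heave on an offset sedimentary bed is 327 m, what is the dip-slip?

dip-slip = heave / cos(dip) = 327 / cos(44°) = 455 m

455 m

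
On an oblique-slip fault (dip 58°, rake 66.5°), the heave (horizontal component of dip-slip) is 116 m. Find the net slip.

dip-slip = heave / cos(dip) = 116 / cos(58°) = 218.9 m
net slip = dip-slip / sin(rake) = 218.9 / sin(66.5°) = 239 m

239 m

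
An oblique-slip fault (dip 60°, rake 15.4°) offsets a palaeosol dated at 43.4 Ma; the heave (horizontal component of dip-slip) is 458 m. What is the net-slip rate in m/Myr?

dip-slip = heave / cos(dip) = 458 / cos(60°) = 916 m
net slip = dip-slip / sin(rake) = 916 / sin(15.4°) = 3449 m
rate = 3449 m / 43.4 Ma = 0.0000795 m/yr = 79.5 m/Myr

79.5 m/Myr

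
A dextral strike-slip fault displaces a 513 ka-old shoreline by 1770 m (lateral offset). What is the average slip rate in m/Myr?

3450 m/Myr

rate = 1770 m / 513 ka = 0.00345 m/yr = 3450 m/Myr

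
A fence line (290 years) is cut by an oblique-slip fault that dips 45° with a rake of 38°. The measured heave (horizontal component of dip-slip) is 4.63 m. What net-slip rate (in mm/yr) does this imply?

dip-slip = heave / cos(dip) = 4.63 / cos(45°) = 6.548 m
net slip = dip-slip / sin(rake) = 6.548 / sin(38°) = 10.64 m
rate = 10.64 m / 290 years = 0.0367 m/yr = 36.7 mm/yr

36.7 mm/yr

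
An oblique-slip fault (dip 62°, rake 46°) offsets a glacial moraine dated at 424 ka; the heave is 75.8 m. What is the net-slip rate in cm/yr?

0.0529 cm/yr

dip-slip = heave / cos(dip) = 75.8 / cos(62°) = 161.5 m
net slip = dip-slip / sin(rake) = 161.5 / sin(46°) = 224.5 m
rate = 224.5 m / 424 ka = 0.000529 m/yr = 0.0529 cm/yr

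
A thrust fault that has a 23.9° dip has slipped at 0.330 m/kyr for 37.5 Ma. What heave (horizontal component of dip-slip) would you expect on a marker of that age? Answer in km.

dip-slip = rate × time = 0.330 m/kyr × 37.5 Ma = 12380 m
heave = dip-slip × cos(dip) = 12380 × cos(23.9°) = 11300 m = 11.3 km

11.3 km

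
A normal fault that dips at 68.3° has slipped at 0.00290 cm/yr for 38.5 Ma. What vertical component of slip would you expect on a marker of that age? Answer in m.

1040 m

dip-slip = rate × time = 0.00290 cm/yr × 38.5 Ma = 1116 m
throw = dip-slip × sin(dip) = 1116 × sin(68.3°) = 1040 m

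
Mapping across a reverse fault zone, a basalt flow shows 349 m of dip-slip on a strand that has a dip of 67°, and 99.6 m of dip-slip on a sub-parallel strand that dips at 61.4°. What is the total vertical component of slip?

throw_A = 349 × sin(67°) = 321.3 m
throw_B = 99.6 × sin(61.4°) = 87.45 m
total = 321.3 + 87.45 = 409 m

409 m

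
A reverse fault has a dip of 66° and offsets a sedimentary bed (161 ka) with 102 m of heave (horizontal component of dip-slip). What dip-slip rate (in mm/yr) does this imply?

dip-slip = heave / cos(dip) = 102 m / cos(66°) = 250.8 m
rate = 250.8 m / 161 ka = 0.00156 m/yr = 1.56 mm/yr

1.56 mm/yr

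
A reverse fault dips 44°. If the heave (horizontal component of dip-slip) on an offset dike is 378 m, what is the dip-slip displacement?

525 m

dip-slip = heave / cos(dip) = 378 / cos(44°) = 525 m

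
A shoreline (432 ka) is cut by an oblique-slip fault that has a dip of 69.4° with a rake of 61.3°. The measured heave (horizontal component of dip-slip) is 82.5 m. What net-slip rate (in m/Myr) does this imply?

619 m/Myr

dip-slip = heave / cos(dip) = 82.5 / cos(69.4°) = 234.5 m
net slip = dip-slip / sin(rake) = 234.5 / sin(61.3°) = 267.3 m
rate = 267.3 m / 432 ka = 0.000619 m/yr = 619 m/Myr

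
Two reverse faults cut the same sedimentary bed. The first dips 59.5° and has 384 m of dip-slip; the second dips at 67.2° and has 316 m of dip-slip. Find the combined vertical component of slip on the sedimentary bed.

622 m

throw_A = 384 × sin(59.5°) = 330.9 m
throw_B = 316 × sin(67.2°) = 291.3 m
total = 330.9 + 291.3 = 622 m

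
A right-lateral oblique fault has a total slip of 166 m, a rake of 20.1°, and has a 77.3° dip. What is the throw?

dip-slip = net slip × sin(rake) = 166 m × sin(20.1°) = 57.05 m
throw = dip-slip × sin(dip) = 57.05 × sin(77.3°) = 55.7 m

55.7 m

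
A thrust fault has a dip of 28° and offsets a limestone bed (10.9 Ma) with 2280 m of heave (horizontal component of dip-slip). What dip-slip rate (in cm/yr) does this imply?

dip-slip = heave / cos(dip) = 2280 m / cos(28°) = 2582 m
rate = 2582 m / 10.9 Ma = 0.000237 m/yr = 0.0237 cm/yr

0.0237 cm/yr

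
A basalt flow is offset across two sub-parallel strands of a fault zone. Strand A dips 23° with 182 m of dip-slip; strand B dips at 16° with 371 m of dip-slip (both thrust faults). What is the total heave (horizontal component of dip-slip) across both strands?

524 m

heave_A = 182 × cos(23°) = 167.5 m
heave_B = 371 × cos(16°) = 356.6 m
total = 167.5 + 356.6 = 524 m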